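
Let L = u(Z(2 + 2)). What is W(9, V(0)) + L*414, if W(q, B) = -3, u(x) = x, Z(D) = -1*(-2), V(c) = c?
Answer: 825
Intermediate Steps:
Z(D) = 2
L = 2
W(9, V(0)) + L*414 = -3 + 2*414 = -3 + 828 = 825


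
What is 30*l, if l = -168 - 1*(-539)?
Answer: 11130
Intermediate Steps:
l = 371 (l = -168 + 539 = 371)
30*l = 30*371 = 11130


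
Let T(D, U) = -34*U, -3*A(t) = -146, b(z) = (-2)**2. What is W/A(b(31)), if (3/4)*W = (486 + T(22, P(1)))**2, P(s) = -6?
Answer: 952200/73 ≈ 13044.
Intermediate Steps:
b(z) = 4
A(t) = 146/3 (A(t) = -1/3*(-146) = 146/3)
W = 634800 (W = 4*(486 - 34*(-6))**2/3 = 4*(486 + 204)**2/3 = (4/3)*690**2 = (4/3)*476100 = 634800)
W/A(b(31)) = 634800/(146/3) = 634800*(3/146) = 952200/73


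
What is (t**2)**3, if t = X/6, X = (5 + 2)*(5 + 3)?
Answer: 481890304/729 ≈ 6.6103e+5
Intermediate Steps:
X = 56 (X = 7*8 = 56)
t = 28/3 (t = 56/6 = 56*(1/6) = 28/3 ≈ 9.3333)
(t**2)**3 = ((28/3)**2)**3 = (784/9)**3 = 481890304/729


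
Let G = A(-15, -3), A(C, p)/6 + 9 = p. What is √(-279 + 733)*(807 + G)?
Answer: 735*√454 ≈ 15661.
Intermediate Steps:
A(C, p) = -54 + 6*p
G = -72 (G = -54 + 6*(-3) = -54 - 18 = -72)
√(-279 + 733)*(807 + G) = √(-279 + 733)*(807 - 72) = √454*735 = 735*√454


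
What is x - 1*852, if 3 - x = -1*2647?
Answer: 1798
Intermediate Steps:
x = 2650 (x = 3 - (-1)*2647 = 3 - 1*(-2647) = 3 + 2647 = 2650)
x - 1*852 = 2650 - 1*852 = 2650 - 852 = 1798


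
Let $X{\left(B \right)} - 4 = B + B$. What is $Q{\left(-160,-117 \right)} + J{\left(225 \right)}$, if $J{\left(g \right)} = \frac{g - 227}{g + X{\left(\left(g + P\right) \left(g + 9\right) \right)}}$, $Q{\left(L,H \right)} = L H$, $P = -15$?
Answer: $\frac{1844088478}{98509} \approx 18720.0$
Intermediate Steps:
$X{\left(B \right)} = 4 + 2 B$ ($X{\left(B \right)} = 4 + \left(B + B\right) = 4 + 2 B$)
$Q{\left(L,H \right)} = H L$
$J{\left(g \right)} = \frac{-227 + g}{4 + g + 2 \left(-15 + g\right) \left(9 + g\right)}$ ($J{\left(g \right)} = \frac{g - 227}{g + \left(4 + 2 \left(g - 15\right) \left(g + 9\right)\right)} = \frac{-227 + g}{g + \left(4 + 2 \left(-15 + g\right) \left(9 + g\right)\right)} = \frac{-227 + g}{4 + g + 2 \left(-15 + g\right) \left(9 + g\right)}$)
$Q{\left(-160,-117 \right)} + J{\left(225 \right)} = \left(-117\right) \left(-160\right) + \frac{227 - 225}{266 - 2 \cdot 225^{2} + 11 \cdot 225} = 18720 + \frac{227 - 225}{266 - 101250 + 2475} = 18720 + \frac{1}{266 - 101250 + 2475} \cdot 2 = 18720 + \frac{1}{-98509} \cdot 2 = 18720 - \frac{2}{98509} = \frac{1844088478}{98509}$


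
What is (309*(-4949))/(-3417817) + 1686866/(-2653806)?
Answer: -853545175138/4535111630751 ≈ -0.18821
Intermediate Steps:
(309*(-4949))/(-3417817) + 1686866/(-2653806) = -1529241*(-1/3417817) + 1686866*(-1/2653806) = 1529241/3417817 - 843433/1326903 = -853545175138/4535111630751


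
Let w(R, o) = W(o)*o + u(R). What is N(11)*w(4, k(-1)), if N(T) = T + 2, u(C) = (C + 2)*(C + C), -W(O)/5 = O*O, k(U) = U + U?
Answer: 1144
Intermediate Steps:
k(U) = 2*U
W(O) = -5*O² (W(O) = -5*O*O = -5*O²)
u(C) = 2*C*(2 + C) (u(C) = (2 + C)*(2*C) = 2*C*(2 + C))
N(T) = 2 + T
w(R, o) = -5*o³ + 2*R*(2 + R) (w(R, o) = (-5*o²)*o + 2*R*(2 + R) = -5*o³ + 2*R*(2 + R))
N(11)*w(4, k(-1)) = (2 + 11)*(-5*(2*(-1))³ + 2*4*(2 + 4)) = 13*(-5*(-2)³ + 2*4*6) = 13*(-5*(-8) + 48) = 13*(40 + 48) = 13*88 = 1144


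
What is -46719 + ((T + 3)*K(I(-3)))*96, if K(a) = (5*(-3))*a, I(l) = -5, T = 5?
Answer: 10881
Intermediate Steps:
K(a) = -15*a
-46719 + ((T + 3)*K(I(-3)))*96 = -46719 + ((5 + 3)*(-15*(-5)))*96 = -46719 + (8*75)*96 = -46719 + 600*96 = -46719 + 57600 = 10881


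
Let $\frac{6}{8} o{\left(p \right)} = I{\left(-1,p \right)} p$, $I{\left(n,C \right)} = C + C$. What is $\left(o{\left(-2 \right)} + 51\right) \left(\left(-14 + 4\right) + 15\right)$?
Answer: $\frac{925}{3} \approx 308.33$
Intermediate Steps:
$I{\left(n,C \right)} = 2 C$
$o{\left(p \right)} = \frac{8 p^{2}}{3}$ ($o{\left(p \right)} = \frac{4 \cdot 2 p p}{3} = \frac{4 \cdot 2 p^{2}}{3} = \frac{8 p^{2}}{3}$)
$\left(o{\left(-2 \right)} + 51\right) \left(\left(-14 + 4\right) + 15\right) = \left(\frac{8 \left(-2\right)^{2}}{3} + 51\right) \left(\left(-14 + 4\right) + 15\right) = \left(\frac{8}{3} \cdot 4 + 51\right) \left(-10 + 15\right) = \left(\frac{32}{3} + 51\right) 5 = \frac{185}{3} \cdot 5 = \frac{925}{3}$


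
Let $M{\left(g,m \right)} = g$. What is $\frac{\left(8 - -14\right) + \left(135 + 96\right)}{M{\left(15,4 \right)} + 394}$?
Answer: $\frac{253}{409} \approx 0.61858$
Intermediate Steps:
$\frac{\left(8 - -14\right) + \left(135 + 96\right)}{M{\left(15,4 \right)} + 394} = \frac{\left(8 - -14\right) + \left(135 + 96\right)}{15 + 394} = \frac{\left(8 + 14\right) + 231}{409} = \left(22 + 231\right) \frac{1}{409} = 253 \cdot \frac{1}{409} = \frac{253}{409}$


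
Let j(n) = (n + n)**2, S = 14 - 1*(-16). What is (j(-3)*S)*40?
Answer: 43200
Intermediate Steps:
S = 30 (S = 14 + 16 = 30)
j(n) = 4*n**2 (j(n) = (2*n)**2 = 4*n**2)
(j(-3)*S)*40 = ((4*(-3)**2)*30)*40 = ((4*9)*30)*40 = (36*30)*40 = 1080*40 = 43200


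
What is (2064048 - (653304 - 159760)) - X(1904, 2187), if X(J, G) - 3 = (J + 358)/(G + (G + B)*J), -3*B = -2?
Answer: 19635209162227/12502513 ≈ 1.5705e+6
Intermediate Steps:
B = ⅔ (B = -⅓*(-2) = ⅔ ≈ 0.66667)
X(J, G) = 3 + (358 + J)/(G + J*(⅔ + G)) (X(J, G) = 3 + (J + 358)/(G + (G + ⅔)*J) = 3 + (358 + J)/(G + (⅔ + G)*J) = 3 + (358 + J)/(G + J*(⅔ + G)))
(2064048 - (653304 - 159760)) - X(1904, 2187) = (2064048 - (653304 - 159760)) - 3*(358 + 3*2187 + 3*1904 + 3*2187*1904)/(2*1904 + 3*2187 + 3*2187*1904) = (2064048 - 1*493544) - 3*(358 + 6561 + 5712 + 12492144)/(3808 + 6561 + 12492144) = (2064048 - 493544) - 3*12504775/12502513 = 1570504 - 3*12504775/12502513 = 1570504 - 1*37514325/12502513 = 1570504 - 37514325/12502513 = 19635209162227/12502513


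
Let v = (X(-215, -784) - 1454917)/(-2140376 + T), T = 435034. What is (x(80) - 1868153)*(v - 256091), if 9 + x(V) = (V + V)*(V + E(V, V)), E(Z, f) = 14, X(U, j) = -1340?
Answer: 404648907646116265/852671 ≈ 4.7457e+11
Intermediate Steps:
x(V) = -9 + 2*V*(14 + V) (x(V) = -9 + (V + V)*(V + 14) = -9 + (2*V)*(14 + V) = -9 + 2*V*(14 + V))
v = 1456257/1705342 (v = (-1340 - 1454917)/(-2140376 + 435034) = -1456257/(-1705342) = -1456257*(-1/1705342) = 1456257/1705342 ≈ 0.85394)
(x(80) - 1868153)*(v - 256091) = ((-9 + 2*80**2 + 28*80) - 1868153)*(1456257/1705342 - 256091) = ((-9 + 2*6400 + 2240) - 1868153)*(-436721281865/1705342) = ((-9 + 12800 + 2240) - 1868153)*(-436721281865/1705342) = (15031 - 1868153)*(-436721281865/1705342) = -1853122*(-436721281865/1705342) = 404648907646116265/852671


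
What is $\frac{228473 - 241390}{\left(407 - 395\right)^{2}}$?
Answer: $- \frac{12917}{144} \approx -89.701$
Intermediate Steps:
$\frac{228473 - 241390}{\left(407 - 395\right)^{2}} = - \frac{12917}{12^{2}} = - \frac{12917}{144}$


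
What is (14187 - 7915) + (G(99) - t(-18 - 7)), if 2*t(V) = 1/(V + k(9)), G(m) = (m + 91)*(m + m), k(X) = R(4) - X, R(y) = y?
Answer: 2633521/60 ≈ 43892.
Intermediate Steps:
k(X) = 4 - X
G(m) = 2*m*(91 + m) (G(m) = (91 + m)*(2*m) = 2*m*(91 + m))
t(V) = 1/(2*(-5 + V)) (t(V) = 1/(2*(V + (4 - 1*9))) = 1/(2*(V + (4 - 9))) = 1/(2*(V - 5)) = 1/(2*(-5 + V)))
(14187 - 7915) + (G(99) - t(-18 - 7)) = (14187 - 7915) + (2*99*(91 + 99) - 1/(2*(-5 + (-18 - 7)))) = 6272 + (2*99*190 - 1/(2*(-5 - 25))) = 6272 + (37620 - 1/(2*(-30))) = 6272 + (37620 - (-1)/(2*30)) = 6272 + (37620 - 1*(-1/60)) = 6272 + (37620 + 1/60) = 6272 + 2257201/60 = 2633521/60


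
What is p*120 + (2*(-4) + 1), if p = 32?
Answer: 3833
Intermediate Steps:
p*120 + (2*(-4) + 1) = 32*120 + (2*(-4) + 1) = 3840 + (-8 + 1) = 3840 - 7 = 3833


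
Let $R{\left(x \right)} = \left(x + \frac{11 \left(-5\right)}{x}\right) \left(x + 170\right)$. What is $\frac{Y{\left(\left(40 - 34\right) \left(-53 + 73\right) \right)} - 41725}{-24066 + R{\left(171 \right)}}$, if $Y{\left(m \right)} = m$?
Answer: $- \frac{1422891}{1167428} \approx -1.2188$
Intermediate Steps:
$R{\left(x \right)} = \left(170 + x\right) \left(x - \frac{55}{x}\right)$ ($R{\left(x \right)} = \left(x - \frac{55}{x}\right) \left(170 + x\right) = \left(170 + x\right) \left(x - \frac{55}{x}\right)$)
$\frac{Y{\left(\left(40 - 34\right) \left(-53 + 73\right) \right)} - 41725}{-24066 + R{\left(171 \right)}} = \frac{\left(40 - 34\right) \left(-53 + 73\right) - 41725}{-24066 + \left(-55 + 171^{2} - \frac{9350}{171} + 170 \cdot 171\right)} = \frac{6 \cdot 20 - 41725}{-24066 + \left(-55 + 29241 - \frac{9350}{171} + 29070\right)} = \frac{120 - 41725}{-24066 + \left(-55 + 29241 - \frac{9350}{171} + 29070\right)} = - \frac{41605}{-24066 + \frac{9952426}{171}} = - \frac{41605}{\frac{5837140}{171}} = \left(-41605\right) \frac{171}{5837140} = - \frac{1422891}{1167428}$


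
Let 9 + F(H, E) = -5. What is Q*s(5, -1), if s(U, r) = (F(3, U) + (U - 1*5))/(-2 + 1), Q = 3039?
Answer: 42546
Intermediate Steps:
F(H, E) = -14 (F(H, E) = -9 - 5 = -14)
s(U, r) = 19 - U (s(U, r) = (-14 + (U - 1*5))/(-2 + 1) = (-14 + (U - 5))/(-1) = (-14 + (-5 + U))*(-1) = (-19 + U)*(-1) = 19 - U)
Q*s(5, -1) = 3039*(19 - 1*5) = 3039*(19 - 5) = 3039*14 = 42546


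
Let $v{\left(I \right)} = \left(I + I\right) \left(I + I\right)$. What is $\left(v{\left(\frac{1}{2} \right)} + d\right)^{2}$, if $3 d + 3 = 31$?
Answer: $\frac{961}{9} \approx 106.78$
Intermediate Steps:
$d = \frac{28}{3}$ ($d = -1 + \frac{1}{3} \cdot 31 = -1 + \frac{31}{3} = \frac{28}{3} \approx 9.3333$)
$v{\left(I \right)} = 4 I^{2}$ ($v{\left(I \right)} = 2 I 2 I = 4 I^{2}$)
$\left(v{\left(\frac{1}{2} \right)} + d\right)^{2} = \left(4 \left(\frac{1}{2}\right)^{2} + \frac{28}{3}\right)^{2} = \left(\frac{4}{4} + \frac{28}{3}\right)^{2} = \left(4 \cdot \frac{1}{4} + \frac{28}{3}\right)^{2} = \left(1 + \frac{28}{3}\right)^{2} = \left(\frac{31}{3}\right)^{2} = \frac{961}{9}$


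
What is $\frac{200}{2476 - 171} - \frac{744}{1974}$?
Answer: $- \frac{44004}{151669} \approx -0.29013$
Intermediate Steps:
$\frac{200}{2476 - 171} - \frac{744}{1974} = \frac{200}{2476 - 171} - \frac{124}{329} = \frac{200}{2305} - \frac{124}{329} = 200 \cdot \frac{1}{2305} - \frac{124}{329} = \frac{40}{461} - \frac{124}{329} = - \frac{44004}{151669}$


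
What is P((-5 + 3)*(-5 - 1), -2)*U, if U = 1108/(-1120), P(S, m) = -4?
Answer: 277/70 ≈ 3.9571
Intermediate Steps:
U = -277/280 (U = 1108*(-1/1120) = -277/280 ≈ -0.98929)
P((-5 + 3)*(-5 - 1), -2)*U = -4*(-277/280) = 277/70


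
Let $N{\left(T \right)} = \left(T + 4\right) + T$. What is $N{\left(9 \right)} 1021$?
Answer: $22462$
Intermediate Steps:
$N{\left(T \right)} = 4 + 2 T$ ($N{\left(T \right)} = \left(4 + T\right) + T = 4 + 2 T$)
$N{\left(9 \right)} 1021 = \left(4 + 2 \cdot 9\right) 1021 = \left(4 + 18\right) 1021 = 22 \cdot 1021 = 22462$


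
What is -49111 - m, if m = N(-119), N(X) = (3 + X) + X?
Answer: -48876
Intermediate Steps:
N(X) = 3 + 2*X
m = -235 (m = 3 + 2*(-119) = 3 - 238 = -235)
-49111 - m = -49111 - 1*(-235) = -49111 + 235 = -48876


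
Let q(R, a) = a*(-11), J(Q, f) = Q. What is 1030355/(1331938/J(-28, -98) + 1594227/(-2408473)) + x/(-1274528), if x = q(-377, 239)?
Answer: -8855125409227125549/408866205281650784 ≈ -21.658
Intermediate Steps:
q(R, a) = -11*a
x = -2629 (x = -11*239 = -2629)
1030355/(1331938/J(-28, -98) + 1594227/(-2408473)) + x/(-1274528) = 1030355/(1331938/(-28) + 1594227/(-2408473)) - 2629/(-1274528) = 1030355/(1331938*(-1/28) + 1594227*(-1/2408473)) - 2629*(-1/1274528) = 1030355/(-665969/14 - 1594227/2408473) + 2629/1274528 = 1030355/(-1603990674515/33718622) + 2629/1274528 = 1030355*(-33718622/1603990674515) + 2629/1274528 = -6948430154162/320798134903 + 2629/1274528 = -8855125409227125549/408866205281650784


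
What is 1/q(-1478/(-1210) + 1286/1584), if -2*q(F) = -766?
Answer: 1/383 ≈ 0.0026110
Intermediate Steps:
q(F) = 383 (q(F) = -1/2*(-766) = 383)
1/q(-1478/(-1210) + 1286/1584) = 1/383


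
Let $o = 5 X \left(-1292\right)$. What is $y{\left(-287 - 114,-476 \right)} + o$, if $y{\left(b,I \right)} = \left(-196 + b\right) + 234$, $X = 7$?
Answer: $-45583$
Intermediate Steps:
$y{\left(b,I \right)} = 38 + b$
$o = -45220$ ($o = 5 \cdot 7 \left(-1292\right) = 35 \left(-1292\right) = -45220$)
$y{\left(-287 - 114,-476 \right)} + o = \left(38 - 401\right) - 45220 = -363 - 45220 = -45583$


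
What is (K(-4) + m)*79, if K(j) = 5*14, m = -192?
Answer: -9638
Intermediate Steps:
K(j) = 70
(K(-4) + m)*79 = (70 - 192)*79 = -122*79 = -9638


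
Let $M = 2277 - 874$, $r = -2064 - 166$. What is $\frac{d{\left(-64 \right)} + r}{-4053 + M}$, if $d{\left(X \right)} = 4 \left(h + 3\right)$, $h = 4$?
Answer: $\frac{1101}{1325} \approx 0.83094$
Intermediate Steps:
$r = -2230$ ($r = -2064 - 166 = -2230$)
$d{\left(X \right)} = 28$ ($d{\left(X \right)} = 4 \left(4 + 3\right) = 4 \cdot 7 = 28$)
$M = 1403$ ($M = 2277 - 874 = 1403$)
$\frac{d{\left(-64 \right)} + r}{-4053 + M} = \frac{28 - 2230}{-4053 + 1403} = - \frac{2202}{-2650} = \left(-2202\right) \left(- \frac{1}{2650}\right) = \frac{1101}{1325}$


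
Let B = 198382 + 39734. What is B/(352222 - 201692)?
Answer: 119058/75265 ≈ 1.5819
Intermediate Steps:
B = 238116
B/(352222 - 201692) = 238116/(352222 - 201692) = 238116/150530 = 238116*(1/150530) = 119058/75265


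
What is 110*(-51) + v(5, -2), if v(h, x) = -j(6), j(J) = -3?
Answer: -5607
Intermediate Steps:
v(h, x) = 3 (v(h, x) = -1*(-3) = 3)
110*(-51) + v(5, -2) = 110*(-51) + 3 = -5610 + 3 = -5607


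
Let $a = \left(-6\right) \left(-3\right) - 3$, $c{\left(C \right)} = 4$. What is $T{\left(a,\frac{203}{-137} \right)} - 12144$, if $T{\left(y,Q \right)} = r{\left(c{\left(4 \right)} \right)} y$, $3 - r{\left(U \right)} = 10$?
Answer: $-12249$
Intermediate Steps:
$r{\left(U \right)} = -7$ ($r{\left(U \right)} = 3 - 10 = -7$)
$a = 15$ ($a = 18 - 3 = 15$)
$T{\left(y,Q \right)} = - 7 y$
$T{\left(a,\frac{203}{-137} \right)} - 12144 = \left(-7\right) 15 - 12144 = -105 - 12144 = -12249$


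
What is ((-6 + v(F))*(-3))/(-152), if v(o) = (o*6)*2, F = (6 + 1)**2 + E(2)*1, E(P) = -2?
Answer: 837/76 ≈ 11.013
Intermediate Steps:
F = 47 (F = (6 + 1)**2 - 2*1 = 7**2 - 2 = 49 - 2 = 47)
v(o) = 12*o (v(o) = (6*o)*2 = 12*o)
((-6 + v(F))*(-3))/(-152) = ((-6 + 12*47)*(-3))/(-152) = ((-6 + 564)*(-3))*(-1/152) = (558*(-3))*(-1/152) = -1674*(-1/152) = 837/76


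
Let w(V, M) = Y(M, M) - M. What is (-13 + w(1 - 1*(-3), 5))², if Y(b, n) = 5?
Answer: 169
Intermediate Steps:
w(V, M) = 5 - M
(-13 + w(1 - 1*(-3), 5))² = (-13 + (5 - 1*5))² = (-13 + (5 - 5))² = (-13 + 0)² = (-13)² = 169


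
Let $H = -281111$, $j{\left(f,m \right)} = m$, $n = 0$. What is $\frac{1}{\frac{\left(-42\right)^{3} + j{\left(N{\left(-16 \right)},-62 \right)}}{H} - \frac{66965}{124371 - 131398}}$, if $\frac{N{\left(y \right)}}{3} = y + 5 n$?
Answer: $\frac{1975366997}{19345650165} \approx 0.10211$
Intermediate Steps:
$N{\left(y \right)} = 3 y$ ($N{\left(y \right)} = 3 \left(y + 5 \cdot 0\right) = 3 \left(y + 0\right) = 3 y$)
$\frac{1}{\frac{\left(-42\right)^{3} + j{\left(N{\left(-16 \right)},-62 \right)}}{H} - \frac{66965}{124371 - 131398}} = \frac{1}{\frac{\left(-42\right)^{3} - 62}{-281111} - \frac{66965}{124371 - 131398}} = \frac{1}{\left(-74088 - 62\right) \left(- \frac{1}{281111}\right) - \frac{66965}{-7027}} = \frac{1}{\left(-74150\right) \left(- \frac{1}{281111}\right) - - \frac{66965}{7027}} = \frac{1}{\frac{74150}{281111} + \frac{66965}{7027}} = \frac{1}{\frac{19345650165}{1975366997}} = \frac{1975366997}{19345650165}$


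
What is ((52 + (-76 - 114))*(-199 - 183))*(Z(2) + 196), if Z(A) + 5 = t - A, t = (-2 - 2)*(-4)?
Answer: 10806780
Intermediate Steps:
t = 16 (t = -4*(-4) = 16)
Z(A) = 11 - A (Z(A) = -5 + (16 - A) = 11 - A)
((52 + (-76 - 114))*(-199 - 183))*(Z(2) + 196) = ((52 + (-76 - 114))*(-199 - 183))*((11 - 1*2) + 196) = ((52 - 190)*(-382))*((11 - 2) + 196) = (-138*(-382))*(9 + 196) = 52716*205 = 10806780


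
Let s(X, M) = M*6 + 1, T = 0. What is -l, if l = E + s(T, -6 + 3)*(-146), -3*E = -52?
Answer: -7498/3 ≈ -2499.3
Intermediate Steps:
E = 52/3 (E = -1/3*(-52) = 52/3 ≈ 17.333)
s(X, M) = 1 + 6*M (s(X, M) = 6*M + 1 = 1 + 6*M)
l = 7498/3 (l = 52/3 + (1 + 6*(-6 + 3))*(-146) = 52/3 + (1 + 6*(-3))*(-146) = 52/3 + (1 - 18)*(-146) = 52/3 - 17*(-146) = 52/3 + 2482 = 7498/3 ≈ 2499.3)
-l = -1*7498/3 = -7498/3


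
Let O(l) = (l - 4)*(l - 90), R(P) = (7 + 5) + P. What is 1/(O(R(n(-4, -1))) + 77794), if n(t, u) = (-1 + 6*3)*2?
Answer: 1/75946 ≈ 1.3167e-5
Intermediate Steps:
n(t, u) = 34 (n(t, u) = (-1 + 18)*2 = 17*2 = 34)
R(P) = 12 + P
O(l) = (-90 + l)*(-4 + l) (O(l) = (-4 + l)*(-90 + l) = (-90 + l)*(-4 + l))
1/(O(R(n(-4, -1))) + 77794) = 1/((360 + (12 + 34)² - 94*(12 + 34)) + 77794) = 1/((360 + 46² - 94*46) + 77794) = 1/((360 + 2116 - 4324) + 77794) = 1/(-1848 + 77794) = 1/75946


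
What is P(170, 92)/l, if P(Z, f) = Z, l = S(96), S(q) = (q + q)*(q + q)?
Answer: 85/18432 ≈ 0.0046115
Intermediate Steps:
S(q) = 4*q² (S(q) = (2*q)*(2*q) = 4*q²)
l = 36864 (l = 4*96² = 4*9216 = 36864)
P(170, 92)/l = 170/36864 = 170*(1/36864) = 85/18432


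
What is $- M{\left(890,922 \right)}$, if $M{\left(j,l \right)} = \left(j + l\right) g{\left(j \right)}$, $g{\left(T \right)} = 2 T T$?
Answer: $-2870570400$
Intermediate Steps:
$g{\left(T \right)} = 2 T^{2}$
$M{\left(j,l \right)} = 2 j^{2} \left(j + l\right)$ ($M{\left(j,l \right)} = \left(j + l\right) 2 j^{2} = 2 j^{2} \left(j + l\right)$)
$- M{\left(890,922 \right)} = - 2 \cdot 890^{2} \left(890 + 922\right) = - 2 \cdot 792100 \cdot 1812 = \left(-1\right) 2870570400 = -2870570400$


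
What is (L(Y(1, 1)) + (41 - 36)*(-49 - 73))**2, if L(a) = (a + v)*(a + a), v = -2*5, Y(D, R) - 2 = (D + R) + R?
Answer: 435600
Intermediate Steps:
Y(D, R) = 2 + D + 2*R (Y(D, R) = 2 + ((D + R) + R) = 2 + (D + 2*R) = 2 + D + 2*R)
v = -10
L(a) = 2*a*(-10 + a) (L(a) = (a - 10)*(a + a) = (-10 + a)*(2*a) = 2*a*(-10 + a))
(L(Y(1, 1)) + (41 - 36)*(-49 - 73))**2 = (2*(2 + 1 + 2*1)*(-10 + (2 + 1 + 2*1)) + (41 - 36)*(-49 - 73))**2 = (2*(2 + 1 + 2)*(-10 + (2 + 1 + 2)) + 5*(-122))**2 = (2*5*(-10 + 5) - 610)**2 = (2*5*(-5) - 610)**2 = (-50 - 610)**2 = (-660)**2 = 435600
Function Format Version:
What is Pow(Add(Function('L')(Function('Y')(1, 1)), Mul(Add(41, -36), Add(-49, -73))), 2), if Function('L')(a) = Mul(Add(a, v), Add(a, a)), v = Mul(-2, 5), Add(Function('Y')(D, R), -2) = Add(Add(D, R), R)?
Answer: 435600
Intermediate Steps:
Function('Y')(D, R) = Add(2, D, Mul(2, R)) (Function('Y')(D, R) = Add(2, Add(Add(D, R), R)) = Add(2, Add(D, Mul(2, R))) = Add(2, D, Mul(2, R)))
v = -10
Function('L')(a) = Mul(2, a, Add(-10, a)) (Function('L')(a) = Mul(Add(a, -10), Add(a, a)) = Mul(Add(-10, a), Mul(2, a)) = Mul(2, a, Add(-10, a)))
Pow(Add(Function('L')(Function('Y')(1, 1)), Mul(Add(41, -36), Add(-49, -73))), 2) = Pow(Add(Mul(2, Add(2, 1, Mul(2, 1)), Add(-10, Add(2, 1, Mul(2, 1)))), Mul(Add(41, -36), Add(-49, -73))), 2) = Pow(Add(Mul(2, Add(2, 1, 2), Add(-10, Add(2, 1, 2))), Mul(5, -122)), 2) = Pow(Add(Mul(2, 5, Add(-10, 5)), -610), 2) = Pow(Add(Mul(2, 5, -5), -610), 2) = Pow(Add(-50, -610), 2) = Pow(-660, 2) = 435600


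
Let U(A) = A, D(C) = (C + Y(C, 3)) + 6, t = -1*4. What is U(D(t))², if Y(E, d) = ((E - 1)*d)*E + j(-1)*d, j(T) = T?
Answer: 3481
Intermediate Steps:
t = -4
Y(E, d) = -d + E*d*(-1 + E) (Y(E, d) = ((E - 1)*d)*E - d = ((-1 + E)*d)*E - d = (d*(-1 + E))*E - d = E*d*(-1 + E) - d = -d + E*d*(-1 + E))
D(C) = 3 - 2*C + 3*C² (D(C) = (C + 3*(-1 + C² - C)) + 6 = (C + (-3 - 3*C + 3*C²)) + 6 = (-3 - 2*C + 3*C²) + 6 = 3 - 2*C + 3*C²)
U(D(t))² = (3 - 2*(-4) + 3*(-4)²)² = (3 + 8 + 3*16)² = (3 + 8 + 48)² = 59² = 3481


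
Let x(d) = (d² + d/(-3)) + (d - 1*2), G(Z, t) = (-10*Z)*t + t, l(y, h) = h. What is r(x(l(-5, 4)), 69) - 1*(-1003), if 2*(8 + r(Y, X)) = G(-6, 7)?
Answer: 2417/2 ≈ 1208.5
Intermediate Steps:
G(Z, t) = t - 10*Z*t (G(Z, t) = -10*Z*t + t = t - 10*Z*t)
x(d) = -2 + d² + 2*d/3 (x(d) = (d² - d/3) + (d - 2) = (d² - d/3) + (-2 + d) = -2 + d² + 2*d/3)
r(Y, X) = 411/2 (r(Y, X) = -8 + (7*(1 - 10*(-6)))/2 = -8 + (7*(1 + 60))/2 = -8 + (7*61)/2 = -8 + (½)*427 = -8 + 427/2 = 411/2)
r(x(l(-5, 4)), 69) - 1*(-1003) = 411/2 - 1*(-1003) = 411/2 + 1003 = 2417/2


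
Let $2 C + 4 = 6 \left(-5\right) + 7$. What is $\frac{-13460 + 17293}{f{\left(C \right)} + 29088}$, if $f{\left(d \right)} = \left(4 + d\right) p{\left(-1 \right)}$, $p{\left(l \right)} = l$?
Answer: $\frac{7666}{58195} \approx 0.13173$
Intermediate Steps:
$C = - \frac{27}{2}$ ($C = -2 + \frac{6 \left(-5\right) + 7}{2} = -2 + \frac{-30 + 7}{2} = -2 + \frac{1}{2} \left(-23\right) = -2 - \frac{23}{2} = - \frac{27}{2} \approx -13.5$)
$f{\left(d \right)} = -4 - d$ ($f{\left(d \right)} = \left(4 + d\right) \left(-1\right) = -4 - d$)
$\frac{-13460 + 17293}{f{\left(C \right)} + 29088} = \frac{-13460 + 17293}{\left(-4 - - \frac{27}{2}\right) + 29088} = \frac{3833}{\left(-4 + \frac{27}{2}\right) + 29088} = \frac{3833}{\frac{19}{2} + 29088} = \frac{3833}{\frac{58195}{2}} = 3833 \cdot \frac{2}{58195} = \frac{7666}{58195}$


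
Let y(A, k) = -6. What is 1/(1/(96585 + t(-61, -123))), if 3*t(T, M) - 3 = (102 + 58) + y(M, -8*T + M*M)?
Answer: 289912/3 ≈ 96637.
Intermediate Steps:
t(T, M) = 157/3 (t(T, M) = 1 + ((102 + 58) - 6)/3 = 1 + (160 - 6)/3 = 1 + (1/3)*154 = 1 + 154/3 = 157/3)
1/(1/(96585 + t(-61, -123))) = 1/(1/(96585 + 157/3)) = 1/(1/(289912/3)) = 1/(3/289912) = 289912/3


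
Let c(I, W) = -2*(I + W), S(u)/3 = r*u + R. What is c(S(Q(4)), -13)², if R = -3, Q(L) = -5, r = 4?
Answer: 26896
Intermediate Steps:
S(u) = -9 + 12*u (S(u) = 3*(4*u - 3) = 3*(-3 + 4*u) = -9 + 12*u)
c(I, W) = -2*I - 2*W
c(S(Q(4)), -13)² = (-2*(-9 + 12*(-5)) - 2*(-13))² = (-2*(-9 - 60) + 26)² = (-2*(-69) + 26)² = (138 + 26)² = 164² = 26896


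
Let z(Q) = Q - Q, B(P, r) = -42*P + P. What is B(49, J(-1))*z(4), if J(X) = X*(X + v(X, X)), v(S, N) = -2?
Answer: 0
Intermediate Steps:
J(X) = X*(-2 + X) (J(X) = X*(X - 2) = X*(-2 + X))
B(P, r) = -41*P
z(Q) = 0
B(49, J(-1))*z(4) = -41*49*0 = -2009*0 = 0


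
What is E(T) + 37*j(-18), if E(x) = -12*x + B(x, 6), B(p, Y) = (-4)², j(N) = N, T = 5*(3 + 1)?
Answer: -890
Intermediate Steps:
T = 20 (T = 5*4 = 20)
B(p, Y) = 16
E(x) = 16 - 12*x (E(x) = -12*x + 16 = 16 - 12*x)
E(T) + 37*j(-18) = (16 - 12*20) + 37*(-18) = (16 - 240) - 666 = -224 - 666 = -890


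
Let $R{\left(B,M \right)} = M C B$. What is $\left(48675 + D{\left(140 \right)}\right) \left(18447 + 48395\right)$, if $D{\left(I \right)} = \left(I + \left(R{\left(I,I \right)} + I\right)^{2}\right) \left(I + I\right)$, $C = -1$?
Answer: $7087506973356750$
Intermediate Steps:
$R{\left(B,M \right)} = - B M$ ($R{\left(B,M \right)} = M \left(-1\right) B = - M B = - B M$)
$D{\left(I \right)} = 2 I \left(I + \left(I - I^{2}\right)^{2}\right)$ ($D{\left(I \right)} = \left(I + \left(- I I + I\right)^{2}\right) \left(I + I\right) = \left(I + \left(- I^{2} + I\right)^{2}\right) 2 I = \left(I + \left(I - I^{2}\right)^{2}\right) 2 I = 2 I \left(I + \left(I - I^{2}\right)^{2}\right)$)
$\left(48675 + D{\left(140 \right)}\right) \left(18447 + 48395\right) = \left(48675 + 2 \cdot 140^{2} \left(1 + 140 \left(1 - 140\right)^{2}\right)\right) \left(18447 + 48395\right) = \left(48675 + 2 \cdot 19600 \left(1 + 140 \left(1 - 140\right)^{2}\right)\right) 66842 = \left(48675 + 2 \cdot 19600 \left(1 + 140 \left(-139\right)^{2}\right)\right) 66842 = \left(48675 + 2 \cdot 19600 \left(1 + 140 \cdot 19321\right)\right) 66842 = \left(48675 + 2 \cdot 19600 \left(1 + 2704940\right)\right) 66842 = \left(48675 + 2 \cdot 19600 \cdot 2704941\right) 66842 = \left(48675 + 106033687200\right) 66842 = 106033735875 \cdot 66842 = 7087506973356750$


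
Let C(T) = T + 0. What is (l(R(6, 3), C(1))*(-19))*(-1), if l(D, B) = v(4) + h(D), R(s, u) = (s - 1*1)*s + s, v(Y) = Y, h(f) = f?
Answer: 760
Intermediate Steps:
R(s, u) = s + s*(-1 + s) (R(s, u) = (s - 1)*s + s = (-1 + s)*s + s = s*(-1 + s) + s = s + s*(-1 + s))
C(T) = T
l(D, B) = 4 + D
(l(R(6, 3), C(1))*(-19))*(-1) = ((4 + 6**2)*(-19))*(-1) = ((4 + 36)*(-19))*(-1) = (40*(-19))*(-1) = -760*(-1) = 760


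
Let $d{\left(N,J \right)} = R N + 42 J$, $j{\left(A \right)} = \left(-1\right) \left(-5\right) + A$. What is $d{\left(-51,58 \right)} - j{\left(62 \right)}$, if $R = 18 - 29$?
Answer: $2930$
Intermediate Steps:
$j{\left(A \right)} = 5 + A$
$R = -11$
$d{\left(N,J \right)} = - 11 N + 42 J$
$d{\left(-51,58 \right)} - j{\left(62 \right)} = \left(\left(-11\right) \left(-51\right) + 42 \cdot 58\right) - \left(5 + 62\right) = \left(561 + 2436\right) - 67 = 2997 - 67 = 2930$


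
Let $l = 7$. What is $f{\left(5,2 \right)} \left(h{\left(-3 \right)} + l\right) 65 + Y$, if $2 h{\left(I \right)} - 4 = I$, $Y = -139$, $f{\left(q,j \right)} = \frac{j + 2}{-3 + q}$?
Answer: $836$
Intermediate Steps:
$f{\left(q,j \right)} = \frac{2 + j}{-3 + q}$
$h{\left(I \right)} = 2 + \frac{I}{2}$
$f{\left(5,2 \right)} \left(h{\left(-3 \right)} + l\right) 65 + Y = \frac{2 + 2}{-3 + 5} \left(\left(2 + \frac{1}{2} \left(-3\right)\right) + 7\right) 65 - 139 = \frac{1}{2} \cdot 4 \left(\left(2 - \frac{3}{2}\right) + 7\right) 65 - 139 = \frac{1}{2} \cdot 4 \left(\frac{1}{2} + 7\right) 65 - 139 = 2 \cdot \frac{15}{2} \cdot 65 - 139 = 15 \cdot 65 - 139 = 975 - 139 = 836$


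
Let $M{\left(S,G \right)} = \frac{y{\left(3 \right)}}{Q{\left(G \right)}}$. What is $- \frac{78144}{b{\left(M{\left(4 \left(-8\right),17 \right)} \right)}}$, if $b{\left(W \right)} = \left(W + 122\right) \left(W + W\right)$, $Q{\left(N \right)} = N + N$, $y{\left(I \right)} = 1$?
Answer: $- \frac{15055744}{1383} \approx -10886.0$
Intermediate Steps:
$Q{\left(N \right)} = 2 N$
$M{\left(S,G \right)} = \frac{1}{2 G}$ ($M{\left(S,G \right)} = 1 \frac{1}{2 G} = \frac{1}{2 G}$)
$b{\left(W \right)} = 2 W \left(122 + W\right)$ ($b{\left(W \right)} = \left(122 + W\right) 2 W = 2 W \left(122 + W\right)$)
$- \frac{78144}{b{\left(M{\left(4 \left(-8\right),17 \right)} \right)}} = - \frac{78144}{2 \frac{1}{2 \cdot 17} \left(122 + \frac{1}{2 \cdot 17}\right)} = - \frac{78144}{2 \cdot \frac{1}{2} \cdot \frac{1}{17} \left(122 + \frac{1}{2} \cdot \frac{1}{17}\right)} = - \frac{78144}{2 \cdot \frac{1}{34} \left(122 + \frac{1}{34}\right)} = - \frac{78144}{2 \cdot \frac{1}{34} \cdot \frac{4149}{34}} = - \frac{78144}{\frac{4149}{578}} = \left(-78144\right) \frac{578}{4149} = - \frac{15055744}{1383}$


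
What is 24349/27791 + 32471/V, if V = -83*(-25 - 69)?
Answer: 1092372459/216825382 ≈ 5.0380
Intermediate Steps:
V = 7802 (V = -83*(-94) = 7802)
24349/27791 + 32471/V = 24349/27791 + 32471/7802 = 1092372459/216825382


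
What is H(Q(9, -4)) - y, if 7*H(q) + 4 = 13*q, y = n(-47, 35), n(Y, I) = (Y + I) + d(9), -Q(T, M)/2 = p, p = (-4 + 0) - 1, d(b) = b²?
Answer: -51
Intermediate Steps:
p = -5 (p = -4 - 1 = -5)
Q(T, M) = 10 (Q(T, M) = -2*(-5) = 10)
n(Y, I) = 81 + I + Y (n(Y, I) = (Y + I) + 9² = (I + Y) + 81 = 81 + I + Y)
y = 69 (y = 81 + 35 - 47 = 69)
H(q) = -4/7 + 13*q/7 (H(q) = -4/7 + (13*q)/7 = -4/7 + 13*q/7)
H(Q(9, -4)) - y = (-4/7 + (13/7)*10) - 1*69 = (-4/7 + 130/7) - 69 = 18 - 69 = -51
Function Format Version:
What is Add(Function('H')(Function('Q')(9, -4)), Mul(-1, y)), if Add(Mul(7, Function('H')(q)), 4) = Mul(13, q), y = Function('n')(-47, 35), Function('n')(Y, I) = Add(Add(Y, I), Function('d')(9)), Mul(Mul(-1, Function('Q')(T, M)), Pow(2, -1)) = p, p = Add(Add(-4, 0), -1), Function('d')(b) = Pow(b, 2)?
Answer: -51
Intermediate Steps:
p = -5 (p = Add(-4, -1) = -5)
Function('Q')(T, M) = 10 (Function('Q')(T, M) = Mul(-2, -5) = 10)
Function('n')(Y, I) = Add(81, I, Y) (Function('n')(Y, I) = Add(Add(Y, I), Pow(9, 2)) = Add(Add(I, Y), 81) = Add(81, I, Y))
y = 69 (y = Add(81, 35, -47) = 69)
Function('H')(q) = Add(Rational(-4, 7), Mul(Rational(13, 7), q)) (Function('H')(q) = Add(Rational(-4, 7), Mul(Rational(1, 7), Mul(13, q))) = Add(Rational(-4, 7), Mul(Rational(13, 7), q)))
Add(Function('H')(Function('Q')(9, -4)), Mul(-1, y)) = Add(Add(Rational(-4, 7), Mul(Rational(13, 7), 10)), Mul(-1, 69)) = Add(Add(Rational(-4, 7), Rational(130, 7)), -69) = Add(18, -69) = -51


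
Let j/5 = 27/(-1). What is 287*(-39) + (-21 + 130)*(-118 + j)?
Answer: -38770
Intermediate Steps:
j = -135 (j = 5*(27/(-1)) = 5*(-1*27) = 5*(-27) = -135)
287*(-39) + (-21 + 130)*(-118 + j) = 287*(-39) + (-21 + 130)*(-118 - 135) = -11193 + 109*(-253) = -11193 - 27577 = -38770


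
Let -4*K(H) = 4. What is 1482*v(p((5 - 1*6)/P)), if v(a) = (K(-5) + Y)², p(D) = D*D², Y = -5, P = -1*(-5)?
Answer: 53352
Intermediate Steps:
P = 5
K(H) = -1 (K(H) = -¼*4 = -1)
p(D) = D³
v(a) = 36 (v(a) = (-1 - 5)² = (-6)² = 36)
1482*v(p((5 - 1*6)/P)) = 1482*36 = 53352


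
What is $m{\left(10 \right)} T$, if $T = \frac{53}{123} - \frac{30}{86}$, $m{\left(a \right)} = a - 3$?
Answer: $\frac{3038}{5289} \approx 0.5744$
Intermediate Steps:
$m{\left(a \right)} = -3 + a$
$T = \frac{434}{5289}$ ($T = 53 \cdot \frac{1}{123} - \frac{15}{43} = \frac{53}{123} - \frac{15}{43} = \frac{434}{5289} \approx 0.082057$)
$m{\left(10 \right)} T = \left(-3 + 10\right) \frac{434}{5289} = 7 \cdot \frac{434}{5289} = \frac{3038}{5289}$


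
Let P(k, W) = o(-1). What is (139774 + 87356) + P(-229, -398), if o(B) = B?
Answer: 227129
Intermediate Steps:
P(k, W) = -1
(139774 + 87356) + P(-229, -398) = (139774 + 87356) - 1 = 227130 - 1 = 227129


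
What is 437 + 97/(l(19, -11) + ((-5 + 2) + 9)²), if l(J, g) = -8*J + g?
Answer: 55402/127 ≈ 436.24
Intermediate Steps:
l(J, g) = g - 8*J
437 + 97/(l(19, -11) + ((-5 + 2) + 9)²) = 437 + 97/((-11 - 8*19) + ((-5 + 2) + 9)²) = 437 + 97/((-11 - 152) + (-3 + 9)²) = 437 + 97/(-163 + 6²) = 437 + 97/(-163 + 36) = 437 + 97/(-127) = 437 + 97*(-1/127) = 437 - 97/127 = 55402/127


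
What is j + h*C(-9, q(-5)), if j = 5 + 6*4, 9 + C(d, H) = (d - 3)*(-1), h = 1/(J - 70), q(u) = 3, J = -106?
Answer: 5101/176 ≈ 28.983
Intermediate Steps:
h = -1/176 (h = 1/(-106 - 70) = 1/(-176) = -1/176 ≈ -0.0056818)
C(d, H) = -6 - d (C(d, H) = -9 + (d - 3)*(-1) = -9 + (-3 + d)*(-1) = -9 + (3 - d) = -6 - d)
j = 29 (j = 5 + 24 = 29)
j + h*C(-9, q(-5)) = 29 - (-6 - 1*(-9))/176 = 29 - (-6 + 9)/176 = 29 - 1/176*3 = 29 - 3/176 = 5101/176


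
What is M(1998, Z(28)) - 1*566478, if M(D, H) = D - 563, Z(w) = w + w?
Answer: -565043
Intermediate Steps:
Z(w) = 2*w
M(D, H) = -563 + D
M(1998, Z(28)) - 1*566478 = (-563 + 1998) - 1*566478 = 1435 - 566478 = -565043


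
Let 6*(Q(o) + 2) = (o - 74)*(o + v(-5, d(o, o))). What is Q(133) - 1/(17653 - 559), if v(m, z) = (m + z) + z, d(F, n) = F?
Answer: 22064555/5698 ≈ 3872.3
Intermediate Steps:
v(m, z) = m + 2*z
Q(o) = -2 + (-74 + o)*(-5 + 3*o)/6 (Q(o) = -2 + ((o - 74)*(o + (-5 + 2*o)))/6 = -2 + ((-74 + o)*(-5 + 3*o))/6 = -2 + (-74 + o)*(-5 + 3*o)/6)
Q(133) - 1/(17653 - 559) = (179/3 + (1/2)*133**2 - 227/6*133) - 1/(17653 - 559) = (179/3 + (1/2)*17689 - 30191/6) - 1/17094 = (179/3 + 17689/2 - 30191/6) - 1*1/17094 = 11617/3 - 1/17094 = 22064555/5698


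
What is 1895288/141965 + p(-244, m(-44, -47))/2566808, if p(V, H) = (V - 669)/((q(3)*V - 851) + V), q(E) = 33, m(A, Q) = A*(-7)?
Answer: 44498695274853533/3333138423444840 ≈ 13.350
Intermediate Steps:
m(A, Q) = -7*A
p(V, H) = (-669 + V)/(-851 + 34*V) (p(V, H) = (V - 669)/((33*V - 851) + V) = (-669 + V)/((-851 + 33*V) + V) = (-669 + V)/(-851 + 34*V))
1895288/141965 + p(-244, m(-44, -47))/2566808 = 1895288/141965 + ((-669 - 244)/(-851 + 34*(-244)))/2566808 = 1895288*(1/141965) + (-913/(-851 - 8296))*(1/2566808) = 1895288/141965 + (-913/(-9147))*(1/2566808) = 1895288/141965 - 1/9147*(-913)*(1/2566808) = 1895288/141965 + (913/9147)*(1/2566808) = 1895288/141965 + 913/23478592776 = 44498695274853533/3333138423444840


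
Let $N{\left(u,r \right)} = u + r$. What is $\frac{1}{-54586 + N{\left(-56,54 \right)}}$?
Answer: $- \frac{1}{54588} \approx -1.8319 \cdot 10^{-5}$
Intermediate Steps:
$N{\left(u,r \right)} = r + u$
$\frac{1}{-54586 + N{\left(-56,54 \right)}} = \frac{1}{-54586 + \left(54 - 56\right)} = \frac{1}{-54586 - 2} = \frac{1}{-54588} = - \frac{1}{54588}$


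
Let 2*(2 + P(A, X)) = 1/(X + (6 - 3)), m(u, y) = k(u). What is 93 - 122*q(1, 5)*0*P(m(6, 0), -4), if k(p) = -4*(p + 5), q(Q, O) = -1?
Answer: 93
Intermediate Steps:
k(p) = -20 - 4*p (k(p) = -4*(5 + p) = -20 - 4*p)
m(u, y) = -20 - 4*u
P(A, X) = -2 + 1/(2*(3 + X)) (P(A, X) = -2 + 1/(2*(X + (6 - 3))) = -2 + 1/(2*(X + 3)) = -2 + 1/(2*(3 + X)))
93 - 122*q(1, 5)*0*P(m(6, 0), -4) = 93 - 122*(-1*0)*(-11 - 4*(-4))/(2*(3 - 4)) = 93 - 0*(½)*(-11 + 16)/(-1) = 93 - 0*(½)*(-1)*5 = 93 - 0*(-5)/2 = 93 - 122*0 = 93 + 0 = 93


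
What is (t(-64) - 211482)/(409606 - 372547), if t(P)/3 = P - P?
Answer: -70494/12353 ≈ -5.7066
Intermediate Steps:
t(P) = 0 (t(P) = 3*(P - P) = 3*0 = 0)
(t(-64) - 211482)/(409606 - 372547) = (0 - 211482)/(409606 - 372547) = -211482/37059 = -211482*1/37059 = -70494/12353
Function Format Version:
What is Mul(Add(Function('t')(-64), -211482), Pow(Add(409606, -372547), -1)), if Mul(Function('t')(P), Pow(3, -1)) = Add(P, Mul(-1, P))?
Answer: Rational(-70494, 12353) ≈ -5.7066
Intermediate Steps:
Function('t')(P) = 0 (Function('t')(P) = Mul(3, Add(P, Mul(-1, P))) = Mul(3, 0) = 0)
Mul(Add(Function('t')(-64), -211482), Pow(Add(409606, -372547), -1)) = Mul(Add(0, -211482), Pow(Add(409606, -372547), -1)) = Mul(-211482, Pow(37059, -1)) = Mul(-211482, Rational(1, 37059)) = Rational(-70494, 12353)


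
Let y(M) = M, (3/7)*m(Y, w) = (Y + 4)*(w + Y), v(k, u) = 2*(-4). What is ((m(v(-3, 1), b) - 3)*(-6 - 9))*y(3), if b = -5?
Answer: -5325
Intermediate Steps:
v(k, u) = -8
m(Y, w) = 7*(4 + Y)*(Y + w)/3 (m(Y, w) = 7*((Y + 4)*(w + Y))/3 = 7*((4 + Y)*(Y + w))/3 = 7*(4 + Y)*(Y + w)/3)
((m(v(-3, 1), b) - 3)*(-6 - 9))*y(3) = ((((7/3)*(-8)**2 + (28/3)*(-8) + (28/3)*(-5) + (7/3)*(-8)*(-5)) - 3)*(-6 - 9))*3 = ((((7/3)*64 - 224/3 - 140/3 + 280/3) - 3)*(-15))*3 = (((448/3 - 224/3 - 140/3 + 280/3) - 3)*(-15))*3 = ((364/3 - 3)*(-15))*3 = ((355/3)*(-15))*3 = -1775*3 = -5325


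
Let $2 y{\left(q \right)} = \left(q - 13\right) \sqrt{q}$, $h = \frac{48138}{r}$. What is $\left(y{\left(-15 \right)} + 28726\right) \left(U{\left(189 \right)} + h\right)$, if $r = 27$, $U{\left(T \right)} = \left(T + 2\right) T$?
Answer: $\frac{9793756262}{9} - \frac{4773118 i \sqrt{15}}{9} \approx 1.0882 \cdot 10^{9} - 2.054 \cdot 10^{6} i$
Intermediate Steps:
$U{\left(T \right)} = T \left(2 + T\right)$ ($U{\left(T \right)} = \left(2 + T\right) T = T \left(2 + T\right)$)
$h = \frac{16046}{9}$ ($h = \frac{48138}{27} = 48138 \cdot \frac{1}{27} = \frac{16046}{9} \approx 1782.9$)
$y{\left(q \right)} = \frac{\sqrt{q} \left(-13 + q\right)}{2}$ ($y{\left(q \right)} = \frac{\left(q - 13\right) \sqrt{q}}{2} = \frac{\left(-13 + q\right) \sqrt{q}}{2} = \frac{\sqrt{q} \left(-13 + q\right)}{2}$)
$\left(y{\left(-15 \right)} + 28726\right) \left(U{\left(189 \right)} + h\right) = \left(\frac{\sqrt{-15} \left(-13 - 15\right)}{2} + 28726\right) \left(189 \left(2 + 189\right) + \frac{16046}{9}\right) = \left(\frac{1}{2} i \sqrt{15} \left(-28\right) + 28726\right) \left(189 \cdot 191 + \frac{16046}{9}\right) = \left(- 14 i \sqrt{15} + 28726\right) \left(36099 + \frac{16046}{9}\right) = \left(28726 - 14 i \sqrt{15}\right) \frac{340937}{9} = \frac{9793756262}{9} - \frac{4773118 i \sqrt{15}}{9}$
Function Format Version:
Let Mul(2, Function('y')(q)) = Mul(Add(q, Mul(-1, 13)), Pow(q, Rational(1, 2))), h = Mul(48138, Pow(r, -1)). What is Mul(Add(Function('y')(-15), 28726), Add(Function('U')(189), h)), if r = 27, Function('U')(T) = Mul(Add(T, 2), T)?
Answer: Add(Rational(9793756262, 9), Mul(Rational(-4773118, 9), I, Pow(15, Rational(1, 2)))) ≈ Add(1.0882e+9, Mul(-2.0540e+6, I))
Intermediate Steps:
Function('U')(T) = Mul(T, Add(2, T)) (Function('U')(T) = Mul(Add(2, T), T) = Mul(T, Add(2, T)))
h = Rational(16046, 9) (h = Mul(48138, Pow(27, -1)) = Mul(48138, Rational(1, 27)) = Rational(16046, 9) ≈ 1782.9)
Function('y')(q) = Mul(Rational(1, 2), Pow(q, Rational(1, 2)), Add(-13, q)) (Function('y')(q) = Mul(Rational(1, 2), Mul(Add(q, Mul(-1, 13)), Pow(q, Rational(1, 2)))) = Mul(Rational(1, 2), Mul(Add(q, -13), Pow(q, Rational(1, 2)))) = Mul(Rational(1, 2), Mul(Add(-13, q), Pow(q, Rational(1, 2)))) = Mul(Rational(1, 2), Mul(Pow(q, Rational(1, 2)), Add(-13, q))) = Mul(Rational(1, 2), Pow(q, Rational(1, 2)), Add(-13, q)))
Mul(Add(Function('y')(-15), 28726), Add(Function('U')(189), h)) = Mul(Add(Mul(Rational(1, 2), Pow(-15, Rational(1, 2)), Add(-13, -15)), 28726), Add(Mul(189, Add(2, 189)), Rational(16046, 9))) = Mul(Add(Mul(Rational(1, 2), Mul(I, Pow(15, Rational(1, 2))), -28), 28726), Add(Mul(189, 191), Rational(16046, 9))) = Mul(Add(Mul(-14, I, Pow(15, Rational(1, 2))), 28726), Add(36099, Rational(16046, 9))) = Mul(Add(28726, Mul(-14, I, Pow(15, Rational(1, 2)))), Rational(340937, 9)) = Add(Rational(9793756262, 9), Mul(Rational(-4773118, 9), I, Pow(15, Rational(1, 2))))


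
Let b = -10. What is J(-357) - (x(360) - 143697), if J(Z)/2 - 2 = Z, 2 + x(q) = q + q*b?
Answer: 146229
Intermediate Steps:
x(q) = -2 - 9*q (x(q) = -2 + (q + q*(-10)) = -2 + (q - 10*q) = -2 - 9*q)
J(Z) = 4 + 2*Z
J(-357) - (x(360) - 143697) = (4 + 2*(-357)) - ((-2 - 9*360) - 143697) = (4 - 714) - ((-2 - 3240) - 143697) = -710 - (-3242 - 143697) = -710 - 1*(-146939) = -710 + 146939 = 146229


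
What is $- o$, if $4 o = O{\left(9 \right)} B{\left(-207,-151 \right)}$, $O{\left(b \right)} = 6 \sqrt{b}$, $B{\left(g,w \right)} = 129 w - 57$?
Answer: $87912$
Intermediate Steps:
$B{\left(g,w \right)} = -57 + 129 w$
$o = -87912$ ($o = \frac{6 \sqrt{9} \left(-57 + 129 \left(-151\right)\right)}{4} = \frac{6 \cdot 3 \left(-57 - 19479\right)}{4} = \frac{18 \left(-19536\right)}{4} = \frac{1}{4} \left(-351648\right) = -87912$)
$- o = \left(-1\right) \left(-87912\right) = 87912$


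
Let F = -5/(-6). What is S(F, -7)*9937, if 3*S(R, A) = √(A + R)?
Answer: 9937*I*√222/18 ≈ 8225.4*I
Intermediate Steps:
F = ⅚ (F = -5*(-⅙) = ⅚ ≈ 0.83333)
S(R, A) = √(A + R)/3
S(F, -7)*9937 = (√(-7 + ⅚)/3)*9937 = (√(-37/6)/3)*9937 = ((I*√222/6)/3)*9937 = (I*√222/18)*9937 = 9937*I*√222/18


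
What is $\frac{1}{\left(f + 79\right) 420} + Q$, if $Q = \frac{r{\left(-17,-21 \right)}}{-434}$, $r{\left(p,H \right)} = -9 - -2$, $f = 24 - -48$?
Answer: $\frac{31741}{1966020} \approx 0.016145$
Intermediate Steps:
$f = 72$ ($f = 24 + 48 = 72$)
$r{\left(p,H \right)} = -7$ ($r{\left(p,H \right)} = -9 + 2 = -7$)
$Q = \frac{1}{62}$ ($Q = - \frac{7}{-434} = \left(-7\right) \left(- \frac{1}{434}\right) = \frac{1}{62} \approx 0.016129$)
$\frac{1}{\left(f + 79\right) 420} + Q = \frac{1}{\left(72 + 79\right) 420} + \frac{1}{62} = \frac{1}{151} \cdot \frac{1}{420} + \frac{1}{62} = \frac{1}{63420} + \frac{1}{62} = \frac{31741}{1966020}$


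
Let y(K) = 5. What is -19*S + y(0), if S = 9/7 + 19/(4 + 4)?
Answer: -3615/56 ≈ -64.554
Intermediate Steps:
S = 205/56 (S = 9*(⅐) + 19/8 = 9/7 + 19*(⅛) = 9/7 + 19/8 = 205/56 ≈ 3.6607)
-19*S + y(0) = -19*205/56 + 5 = -3895/56 + 5 = -3615/56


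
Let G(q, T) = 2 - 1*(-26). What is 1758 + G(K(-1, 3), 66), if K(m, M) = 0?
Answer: 1786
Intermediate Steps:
G(q, T) = 28 (G(q, T) = 2 + 26 = 28)
1758 + G(K(-1, 3), 66) = 1758 + 28 = 1786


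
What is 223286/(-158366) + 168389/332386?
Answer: -23775024011/26319320638 ≈ -0.90333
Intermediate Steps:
223286/(-158366) + 168389/332386 = 223286*(-1/158366) + 168389*(1/332386) = -111643/79183 + 168389/332386 = -23775024011/26319320638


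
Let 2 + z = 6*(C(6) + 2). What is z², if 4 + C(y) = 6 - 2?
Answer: 100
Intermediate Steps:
C(y) = 0 (C(y) = -4 + (6 - 2) = -4 + 4 = 0)
z = 10 (z = -2 + 6*(0 + 2) = -2 + 6*2 = -2 + 12 = 10)
z² = 10² = 100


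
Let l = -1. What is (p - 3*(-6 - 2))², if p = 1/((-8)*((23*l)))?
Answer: 19509889/33856 ≈ 576.26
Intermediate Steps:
p = 1/184 (p = 1/((-8)*((23*(-1)))) = -⅛/(-23) = -⅛*(-1/23) = 1/184 ≈ 0.0054348)
(p - 3*(-6 - 2))² = (1/184 - 3*(-6 - 2))² = (1/184 - 3*(-8))² = (1/184 + 24)² = (4417/184)² = 19509889/33856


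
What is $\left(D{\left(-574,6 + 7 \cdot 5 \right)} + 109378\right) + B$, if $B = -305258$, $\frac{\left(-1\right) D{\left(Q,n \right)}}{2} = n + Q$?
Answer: $-194814$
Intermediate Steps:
$D{\left(Q,n \right)} = - 2 Q - 2 n$ ($D{\left(Q,n \right)} = - 2 \left(n + Q\right) = - 2 \left(Q + n\right) = - 2 Q - 2 n$)
$\left(D{\left(-574,6 + 7 \cdot 5 \right)} + 109378\right) + B = \left(\left(\left(-2\right) \left(-574\right) - 2 \left(6 + 7 \cdot 5\right)\right) + 109378\right) - 305258 = \left(\left(1148 - 2 \left(6 + 35\right)\right) + 109378\right) - 305258 = \left(\left(1148 - 82\right) + 109378\right) - 305258 = \left(1066 + 109378\right) - 305258 = 110444 - 305258 = -194814$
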